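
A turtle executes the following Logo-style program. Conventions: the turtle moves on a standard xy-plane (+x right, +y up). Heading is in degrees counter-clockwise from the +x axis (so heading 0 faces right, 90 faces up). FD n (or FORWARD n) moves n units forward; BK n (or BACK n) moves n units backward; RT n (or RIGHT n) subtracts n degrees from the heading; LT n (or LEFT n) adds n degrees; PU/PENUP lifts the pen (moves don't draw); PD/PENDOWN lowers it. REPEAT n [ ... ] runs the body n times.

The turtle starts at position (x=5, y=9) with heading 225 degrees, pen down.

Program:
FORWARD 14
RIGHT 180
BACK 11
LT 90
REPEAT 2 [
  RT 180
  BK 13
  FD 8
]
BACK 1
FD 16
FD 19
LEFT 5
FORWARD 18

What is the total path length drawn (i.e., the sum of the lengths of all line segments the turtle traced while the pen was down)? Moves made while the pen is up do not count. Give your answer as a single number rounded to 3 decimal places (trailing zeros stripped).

Answer: 121

Derivation:
Executing turtle program step by step:
Start: pos=(5,9), heading=225, pen down
FD 14: (5,9) -> (-4.899,-0.899) [heading=225, draw]
RT 180: heading 225 -> 45
BK 11: (-4.899,-0.899) -> (-12.678,-8.678) [heading=45, draw]
LT 90: heading 45 -> 135
REPEAT 2 [
  -- iteration 1/2 --
  RT 180: heading 135 -> 315
  BK 13: (-12.678,-8.678) -> (-21.87,0.515) [heading=315, draw]
  FD 8: (-21.87,0.515) -> (-16.213,-5.142) [heading=315, draw]
  -- iteration 2/2 --
  RT 180: heading 315 -> 135
  BK 13: (-16.213,-5.142) -> (-7.021,-14.335) [heading=135, draw]
  FD 8: (-7.021,-14.335) -> (-12.678,-8.678) [heading=135, draw]
]
BK 1: (-12.678,-8.678) -> (-11.971,-9.385) [heading=135, draw]
FD 16: (-11.971,-9.385) -> (-23.284,1.929) [heading=135, draw]
FD 19: (-23.284,1.929) -> (-36.719,15.364) [heading=135, draw]
LT 5: heading 135 -> 140
FD 18: (-36.719,15.364) -> (-50.508,26.934) [heading=140, draw]
Final: pos=(-50.508,26.934), heading=140, 10 segment(s) drawn

Segment lengths:
  seg 1: (5,9) -> (-4.899,-0.899), length = 14
  seg 2: (-4.899,-0.899) -> (-12.678,-8.678), length = 11
  seg 3: (-12.678,-8.678) -> (-21.87,0.515), length = 13
  seg 4: (-21.87,0.515) -> (-16.213,-5.142), length = 8
  seg 5: (-16.213,-5.142) -> (-7.021,-14.335), length = 13
  seg 6: (-7.021,-14.335) -> (-12.678,-8.678), length = 8
  seg 7: (-12.678,-8.678) -> (-11.971,-9.385), length = 1
  seg 8: (-11.971,-9.385) -> (-23.284,1.929), length = 16
  seg 9: (-23.284,1.929) -> (-36.719,15.364), length = 19
  seg 10: (-36.719,15.364) -> (-50.508,26.934), length = 18
Total = 121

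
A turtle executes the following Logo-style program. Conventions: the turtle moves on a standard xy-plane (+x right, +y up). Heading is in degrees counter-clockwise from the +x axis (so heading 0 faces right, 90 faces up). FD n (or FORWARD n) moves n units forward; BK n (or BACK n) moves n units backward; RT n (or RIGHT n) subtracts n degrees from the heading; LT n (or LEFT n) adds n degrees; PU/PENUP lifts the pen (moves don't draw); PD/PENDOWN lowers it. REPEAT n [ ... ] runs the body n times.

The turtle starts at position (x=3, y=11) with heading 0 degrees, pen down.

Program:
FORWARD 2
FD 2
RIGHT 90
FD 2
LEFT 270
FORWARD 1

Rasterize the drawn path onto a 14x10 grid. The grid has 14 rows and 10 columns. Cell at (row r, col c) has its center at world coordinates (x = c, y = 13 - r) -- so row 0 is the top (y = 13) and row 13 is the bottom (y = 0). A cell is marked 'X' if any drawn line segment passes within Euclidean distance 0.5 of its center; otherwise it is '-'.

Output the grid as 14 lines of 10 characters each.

Answer: ----------
----------
---XXXXX--
-------X--
------XX--
----------
----------
----------
----------
----------
----------
----------
----------
----------

Derivation:
Segment 0: (3,11) -> (5,11)
Segment 1: (5,11) -> (7,11)
Segment 2: (7,11) -> (7,9)
Segment 3: (7,9) -> (6,9)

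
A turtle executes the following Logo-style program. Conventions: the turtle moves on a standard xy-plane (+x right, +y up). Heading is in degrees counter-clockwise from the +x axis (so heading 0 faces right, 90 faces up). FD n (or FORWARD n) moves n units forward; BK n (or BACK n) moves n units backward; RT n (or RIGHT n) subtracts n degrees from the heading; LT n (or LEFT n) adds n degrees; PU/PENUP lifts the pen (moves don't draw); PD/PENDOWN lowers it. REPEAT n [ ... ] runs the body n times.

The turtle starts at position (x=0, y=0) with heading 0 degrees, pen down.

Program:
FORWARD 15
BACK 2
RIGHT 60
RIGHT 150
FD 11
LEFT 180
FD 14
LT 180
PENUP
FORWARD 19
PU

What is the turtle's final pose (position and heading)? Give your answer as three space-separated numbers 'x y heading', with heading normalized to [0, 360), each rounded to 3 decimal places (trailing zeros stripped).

Answer: -0.856 8 150

Derivation:
Executing turtle program step by step:
Start: pos=(0,0), heading=0, pen down
FD 15: (0,0) -> (15,0) [heading=0, draw]
BK 2: (15,0) -> (13,0) [heading=0, draw]
RT 60: heading 0 -> 300
RT 150: heading 300 -> 150
FD 11: (13,0) -> (3.474,5.5) [heading=150, draw]
LT 180: heading 150 -> 330
FD 14: (3.474,5.5) -> (15.598,-1.5) [heading=330, draw]
LT 180: heading 330 -> 150
PU: pen up
FD 19: (15.598,-1.5) -> (-0.856,8) [heading=150, move]
PU: pen up
Final: pos=(-0.856,8), heading=150, 4 segment(s) drawn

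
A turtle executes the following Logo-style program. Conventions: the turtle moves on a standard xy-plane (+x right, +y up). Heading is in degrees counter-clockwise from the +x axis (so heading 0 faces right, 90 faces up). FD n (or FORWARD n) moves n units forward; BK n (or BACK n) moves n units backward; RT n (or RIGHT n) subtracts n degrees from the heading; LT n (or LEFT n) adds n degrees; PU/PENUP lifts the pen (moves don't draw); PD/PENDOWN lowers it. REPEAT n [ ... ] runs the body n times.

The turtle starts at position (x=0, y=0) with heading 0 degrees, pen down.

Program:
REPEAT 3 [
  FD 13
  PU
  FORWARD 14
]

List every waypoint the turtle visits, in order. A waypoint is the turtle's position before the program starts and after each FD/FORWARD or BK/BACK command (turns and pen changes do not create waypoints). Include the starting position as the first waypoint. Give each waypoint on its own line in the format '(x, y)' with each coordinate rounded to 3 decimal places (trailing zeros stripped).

Answer: (0, 0)
(13, 0)
(27, 0)
(40, 0)
(54, 0)
(67, 0)
(81, 0)

Derivation:
Executing turtle program step by step:
Start: pos=(0,0), heading=0, pen down
REPEAT 3 [
  -- iteration 1/3 --
  FD 13: (0,0) -> (13,0) [heading=0, draw]
  PU: pen up
  FD 14: (13,0) -> (27,0) [heading=0, move]
  -- iteration 2/3 --
  FD 13: (27,0) -> (40,0) [heading=0, move]
  PU: pen up
  FD 14: (40,0) -> (54,0) [heading=0, move]
  -- iteration 3/3 --
  FD 13: (54,0) -> (67,0) [heading=0, move]
  PU: pen up
  FD 14: (67,0) -> (81,0) [heading=0, move]
]
Final: pos=(81,0), heading=0, 1 segment(s) drawn
Waypoints (7 total):
(0, 0)
(13, 0)
(27, 0)
(40, 0)
(54, 0)
(67, 0)
(81, 0)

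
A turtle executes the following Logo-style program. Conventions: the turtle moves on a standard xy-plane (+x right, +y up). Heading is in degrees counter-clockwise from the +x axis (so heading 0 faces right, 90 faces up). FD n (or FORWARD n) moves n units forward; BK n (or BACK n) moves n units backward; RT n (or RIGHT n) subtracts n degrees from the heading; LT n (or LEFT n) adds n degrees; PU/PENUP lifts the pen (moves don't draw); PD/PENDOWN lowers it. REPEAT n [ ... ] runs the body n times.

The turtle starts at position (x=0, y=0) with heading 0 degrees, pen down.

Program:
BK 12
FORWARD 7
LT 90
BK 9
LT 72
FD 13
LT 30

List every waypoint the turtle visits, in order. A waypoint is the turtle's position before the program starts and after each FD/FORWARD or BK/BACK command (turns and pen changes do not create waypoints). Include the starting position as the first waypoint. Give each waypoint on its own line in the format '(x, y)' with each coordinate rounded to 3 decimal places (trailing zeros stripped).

Answer: (0, 0)
(-12, 0)
(-5, 0)
(-5, -9)
(-17.364, -4.983)

Derivation:
Executing turtle program step by step:
Start: pos=(0,0), heading=0, pen down
BK 12: (0,0) -> (-12,0) [heading=0, draw]
FD 7: (-12,0) -> (-5,0) [heading=0, draw]
LT 90: heading 0 -> 90
BK 9: (-5,0) -> (-5,-9) [heading=90, draw]
LT 72: heading 90 -> 162
FD 13: (-5,-9) -> (-17.364,-4.983) [heading=162, draw]
LT 30: heading 162 -> 192
Final: pos=(-17.364,-4.983), heading=192, 4 segment(s) drawn
Waypoints (5 total):
(0, 0)
(-12, 0)
(-5, 0)
(-5, -9)
(-17.364, -4.983)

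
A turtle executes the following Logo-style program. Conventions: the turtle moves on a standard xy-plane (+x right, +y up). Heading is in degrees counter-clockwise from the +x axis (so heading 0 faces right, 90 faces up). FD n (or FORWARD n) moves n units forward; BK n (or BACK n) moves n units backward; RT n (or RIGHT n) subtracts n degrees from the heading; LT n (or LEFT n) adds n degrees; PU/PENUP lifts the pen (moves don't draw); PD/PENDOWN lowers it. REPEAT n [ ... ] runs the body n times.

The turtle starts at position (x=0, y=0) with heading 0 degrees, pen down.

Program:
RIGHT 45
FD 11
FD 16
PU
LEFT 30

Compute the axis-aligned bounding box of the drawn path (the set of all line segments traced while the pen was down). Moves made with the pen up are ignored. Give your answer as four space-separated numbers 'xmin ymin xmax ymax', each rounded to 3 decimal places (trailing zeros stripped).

Executing turtle program step by step:
Start: pos=(0,0), heading=0, pen down
RT 45: heading 0 -> 315
FD 11: (0,0) -> (7.778,-7.778) [heading=315, draw]
FD 16: (7.778,-7.778) -> (19.092,-19.092) [heading=315, draw]
PU: pen up
LT 30: heading 315 -> 345
Final: pos=(19.092,-19.092), heading=345, 2 segment(s) drawn

Segment endpoints: x in {0, 7.778, 19.092}, y in {-19.092, -7.778, 0}
xmin=0, ymin=-19.092, xmax=19.092, ymax=0

Answer: 0 -19.092 19.092 0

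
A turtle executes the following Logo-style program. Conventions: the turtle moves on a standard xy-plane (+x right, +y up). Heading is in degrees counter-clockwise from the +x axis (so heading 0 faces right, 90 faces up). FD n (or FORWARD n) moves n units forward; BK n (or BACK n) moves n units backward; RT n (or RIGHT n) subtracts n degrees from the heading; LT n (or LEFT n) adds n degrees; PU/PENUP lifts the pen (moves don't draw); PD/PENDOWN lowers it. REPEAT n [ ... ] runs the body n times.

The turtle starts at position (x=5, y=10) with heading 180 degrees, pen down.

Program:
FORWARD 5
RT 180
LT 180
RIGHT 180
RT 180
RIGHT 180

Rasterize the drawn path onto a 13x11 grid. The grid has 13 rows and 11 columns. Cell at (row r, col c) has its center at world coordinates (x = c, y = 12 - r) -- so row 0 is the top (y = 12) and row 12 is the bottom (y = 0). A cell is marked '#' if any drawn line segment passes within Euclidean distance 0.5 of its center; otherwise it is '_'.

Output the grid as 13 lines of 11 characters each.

Answer: ___________
___________
######_____
___________
___________
___________
___________
___________
___________
___________
___________
___________
___________

Derivation:
Segment 0: (5,10) -> (0,10)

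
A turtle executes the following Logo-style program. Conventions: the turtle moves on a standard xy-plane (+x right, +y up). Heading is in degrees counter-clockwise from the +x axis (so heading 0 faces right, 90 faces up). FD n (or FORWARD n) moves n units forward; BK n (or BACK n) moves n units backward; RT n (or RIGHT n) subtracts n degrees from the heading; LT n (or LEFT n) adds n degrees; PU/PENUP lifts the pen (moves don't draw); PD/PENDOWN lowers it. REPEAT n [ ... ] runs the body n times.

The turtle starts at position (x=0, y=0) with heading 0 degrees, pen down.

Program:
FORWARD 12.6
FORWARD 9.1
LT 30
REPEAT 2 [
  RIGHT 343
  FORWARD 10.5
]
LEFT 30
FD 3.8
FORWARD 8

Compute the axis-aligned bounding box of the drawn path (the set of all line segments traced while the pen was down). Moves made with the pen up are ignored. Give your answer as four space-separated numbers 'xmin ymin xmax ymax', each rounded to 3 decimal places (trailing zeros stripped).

Answer: 0 0 33.464 28.888

Derivation:
Executing turtle program step by step:
Start: pos=(0,0), heading=0, pen down
FD 12.6: (0,0) -> (12.6,0) [heading=0, draw]
FD 9.1: (12.6,0) -> (21.7,0) [heading=0, draw]
LT 30: heading 0 -> 30
REPEAT 2 [
  -- iteration 1/2 --
  RT 343: heading 30 -> 47
  FD 10.5: (21.7,0) -> (28.861,7.679) [heading=47, draw]
  -- iteration 2/2 --
  RT 343: heading 47 -> 64
  FD 10.5: (28.861,7.679) -> (33.464,17.117) [heading=64, draw]
]
LT 30: heading 64 -> 94
FD 3.8: (33.464,17.117) -> (33.199,20.907) [heading=94, draw]
FD 8: (33.199,20.907) -> (32.641,28.888) [heading=94, draw]
Final: pos=(32.641,28.888), heading=94, 6 segment(s) drawn

Segment endpoints: x in {0, 12.6, 21.7, 28.861, 32.641, 33.199, 33.464}, y in {0, 7.679, 17.117, 20.907, 28.888}
xmin=0, ymin=0, xmax=33.464, ymax=28.888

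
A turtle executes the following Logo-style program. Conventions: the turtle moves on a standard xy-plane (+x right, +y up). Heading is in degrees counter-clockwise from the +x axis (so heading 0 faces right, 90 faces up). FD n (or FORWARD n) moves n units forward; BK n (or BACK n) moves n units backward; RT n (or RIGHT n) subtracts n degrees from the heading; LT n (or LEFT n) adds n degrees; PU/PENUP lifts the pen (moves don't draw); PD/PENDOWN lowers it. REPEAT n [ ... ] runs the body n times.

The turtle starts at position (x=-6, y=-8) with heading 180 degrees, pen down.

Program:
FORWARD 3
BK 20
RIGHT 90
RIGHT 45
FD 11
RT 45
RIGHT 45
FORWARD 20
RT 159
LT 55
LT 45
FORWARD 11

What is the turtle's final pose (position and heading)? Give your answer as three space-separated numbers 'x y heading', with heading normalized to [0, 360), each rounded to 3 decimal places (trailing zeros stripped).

Answer: 30.259 -25.037 256

Derivation:
Executing turtle program step by step:
Start: pos=(-6,-8), heading=180, pen down
FD 3: (-6,-8) -> (-9,-8) [heading=180, draw]
BK 20: (-9,-8) -> (11,-8) [heading=180, draw]
RT 90: heading 180 -> 90
RT 45: heading 90 -> 45
FD 11: (11,-8) -> (18.778,-0.222) [heading=45, draw]
RT 45: heading 45 -> 0
RT 45: heading 0 -> 315
FD 20: (18.778,-0.222) -> (32.92,-14.364) [heading=315, draw]
RT 159: heading 315 -> 156
LT 55: heading 156 -> 211
LT 45: heading 211 -> 256
FD 11: (32.92,-14.364) -> (30.259,-25.037) [heading=256, draw]
Final: pos=(30.259,-25.037), heading=256, 5 segment(s) drawn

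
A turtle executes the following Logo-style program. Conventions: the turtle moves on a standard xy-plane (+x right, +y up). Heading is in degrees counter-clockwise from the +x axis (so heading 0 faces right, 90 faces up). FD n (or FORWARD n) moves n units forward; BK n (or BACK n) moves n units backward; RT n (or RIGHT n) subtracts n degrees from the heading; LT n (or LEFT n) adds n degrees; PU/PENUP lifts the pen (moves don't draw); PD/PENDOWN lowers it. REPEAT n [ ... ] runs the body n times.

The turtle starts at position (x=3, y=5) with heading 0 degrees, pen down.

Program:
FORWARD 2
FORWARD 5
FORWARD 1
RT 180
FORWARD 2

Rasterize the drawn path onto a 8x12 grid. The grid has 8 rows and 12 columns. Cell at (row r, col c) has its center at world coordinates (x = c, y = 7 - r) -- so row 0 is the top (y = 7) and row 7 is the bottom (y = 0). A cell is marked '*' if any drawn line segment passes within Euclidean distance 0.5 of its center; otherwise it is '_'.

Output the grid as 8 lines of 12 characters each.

Segment 0: (3,5) -> (5,5)
Segment 1: (5,5) -> (10,5)
Segment 2: (10,5) -> (11,5)
Segment 3: (11,5) -> (9,5)

Answer: ____________
____________
___*********
____________
____________
____________
____________
____________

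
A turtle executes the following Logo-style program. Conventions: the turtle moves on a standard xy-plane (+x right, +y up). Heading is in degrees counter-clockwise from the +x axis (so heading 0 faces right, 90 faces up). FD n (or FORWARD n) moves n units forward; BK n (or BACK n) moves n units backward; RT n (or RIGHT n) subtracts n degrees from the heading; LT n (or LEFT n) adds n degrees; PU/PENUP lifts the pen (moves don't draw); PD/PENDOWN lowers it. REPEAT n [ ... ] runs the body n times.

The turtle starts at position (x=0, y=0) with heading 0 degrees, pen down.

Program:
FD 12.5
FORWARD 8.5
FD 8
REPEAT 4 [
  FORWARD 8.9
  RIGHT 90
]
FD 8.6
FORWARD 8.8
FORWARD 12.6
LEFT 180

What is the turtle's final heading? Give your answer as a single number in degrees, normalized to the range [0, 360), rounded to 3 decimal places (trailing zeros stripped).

Executing turtle program step by step:
Start: pos=(0,0), heading=0, pen down
FD 12.5: (0,0) -> (12.5,0) [heading=0, draw]
FD 8.5: (12.5,0) -> (21,0) [heading=0, draw]
FD 8: (21,0) -> (29,0) [heading=0, draw]
REPEAT 4 [
  -- iteration 1/4 --
  FD 8.9: (29,0) -> (37.9,0) [heading=0, draw]
  RT 90: heading 0 -> 270
  -- iteration 2/4 --
  FD 8.9: (37.9,0) -> (37.9,-8.9) [heading=270, draw]
  RT 90: heading 270 -> 180
  -- iteration 3/4 --
  FD 8.9: (37.9,-8.9) -> (29,-8.9) [heading=180, draw]
  RT 90: heading 180 -> 90
  -- iteration 4/4 --
  FD 8.9: (29,-8.9) -> (29,0) [heading=90, draw]
  RT 90: heading 90 -> 0
]
FD 8.6: (29,0) -> (37.6,0) [heading=0, draw]
FD 8.8: (37.6,0) -> (46.4,0) [heading=0, draw]
FD 12.6: (46.4,0) -> (59,0) [heading=0, draw]
LT 180: heading 0 -> 180
Final: pos=(59,0), heading=180, 10 segment(s) drawn

Answer: 180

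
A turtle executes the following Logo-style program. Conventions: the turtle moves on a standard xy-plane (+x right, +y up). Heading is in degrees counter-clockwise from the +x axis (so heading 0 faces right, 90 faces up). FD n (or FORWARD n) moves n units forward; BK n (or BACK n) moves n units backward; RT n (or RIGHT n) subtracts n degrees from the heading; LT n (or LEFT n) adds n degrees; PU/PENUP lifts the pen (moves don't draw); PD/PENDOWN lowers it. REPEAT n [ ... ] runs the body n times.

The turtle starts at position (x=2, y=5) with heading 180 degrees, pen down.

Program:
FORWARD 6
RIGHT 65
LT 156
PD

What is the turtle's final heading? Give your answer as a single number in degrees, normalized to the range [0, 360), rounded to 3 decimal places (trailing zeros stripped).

Answer: 271

Derivation:
Executing turtle program step by step:
Start: pos=(2,5), heading=180, pen down
FD 6: (2,5) -> (-4,5) [heading=180, draw]
RT 65: heading 180 -> 115
LT 156: heading 115 -> 271
PD: pen down
Final: pos=(-4,5), heading=271, 1 segment(s) drawn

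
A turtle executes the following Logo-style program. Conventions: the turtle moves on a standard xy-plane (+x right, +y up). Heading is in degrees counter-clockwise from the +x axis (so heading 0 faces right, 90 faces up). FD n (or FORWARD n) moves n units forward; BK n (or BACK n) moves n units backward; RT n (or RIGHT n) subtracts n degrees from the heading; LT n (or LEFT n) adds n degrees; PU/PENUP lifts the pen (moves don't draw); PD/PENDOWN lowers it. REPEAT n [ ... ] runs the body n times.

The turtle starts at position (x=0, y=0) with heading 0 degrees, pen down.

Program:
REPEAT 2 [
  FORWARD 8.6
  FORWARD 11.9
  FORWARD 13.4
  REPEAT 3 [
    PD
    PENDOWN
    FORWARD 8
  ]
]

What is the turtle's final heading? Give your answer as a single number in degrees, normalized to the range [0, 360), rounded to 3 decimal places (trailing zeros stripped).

Answer: 0

Derivation:
Executing turtle program step by step:
Start: pos=(0,0), heading=0, pen down
REPEAT 2 [
  -- iteration 1/2 --
  FD 8.6: (0,0) -> (8.6,0) [heading=0, draw]
  FD 11.9: (8.6,0) -> (20.5,0) [heading=0, draw]
  FD 13.4: (20.5,0) -> (33.9,0) [heading=0, draw]
  REPEAT 3 [
    -- iteration 1/3 --
    PD: pen down
    PD: pen down
    FD 8: (33.9,0) -> (41.9,0) [heading=0, draw]
    -- iteration 2/3 --
    PD: pen down
    PD: pen down
    FD 8: (41.9,0) -> (49.9,0) [heading=0, draw]
    -- iteration 3/3 --
    PD: pen down
    PD: pen down
    FD 8: (49.9,0) -> (57.9,0) [heading=0, draw]
  ]
  -- iteration 2/2 --
  FD 8.6: (57.9,0) -> (66.5,0) [heading=0, draw]
  FD 11.9: (66.5,0) -> (78.4,0) [heading=0, draw]
  FD 13.4: (78.4,0) -> (91.8,0) [heading=0, draw]
  REPEAT 3 [
    -- iteration 1/3 --
    PD: pen down
    PD: pen down
    FD 8: (91.8,0) -> (99.8,0) [heading=0, draw]
    -- iteration 2/3 --
    PD: pen down
    PD: pen down
    FD 8: (99.8,0) -> (107.8,0) [heading=0, draw]
    -- iteration 3/3 --
    PD: pen down
    PD: pen down
    FD 8: (107.8,0) -> (115.8,0) [heading=0, draw]
  ]
]
Final: pos=(115.8,0), heading=0, 12 segment(s) drawn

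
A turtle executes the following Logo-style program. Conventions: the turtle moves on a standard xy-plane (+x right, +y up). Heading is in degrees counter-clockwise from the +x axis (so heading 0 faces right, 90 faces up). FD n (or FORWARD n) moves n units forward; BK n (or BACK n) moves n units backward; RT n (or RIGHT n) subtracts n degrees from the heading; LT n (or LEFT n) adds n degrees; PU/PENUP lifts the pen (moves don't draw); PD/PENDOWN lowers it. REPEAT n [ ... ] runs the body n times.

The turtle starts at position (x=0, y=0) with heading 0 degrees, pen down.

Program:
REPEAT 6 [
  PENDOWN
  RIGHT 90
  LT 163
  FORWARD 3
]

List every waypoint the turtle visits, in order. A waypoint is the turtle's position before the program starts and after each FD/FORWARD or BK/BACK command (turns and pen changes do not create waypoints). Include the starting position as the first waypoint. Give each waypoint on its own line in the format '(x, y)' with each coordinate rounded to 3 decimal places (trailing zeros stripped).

Answer: (0, 0)
(0.877, 2.869)
(-1.61, 4.546)
(-3.941, 2.659)
(-2.818, -0.123)
(0.171, 0.138)
(0.795, 3.073)

Derivation:
Executing turtle program step by step:
Start: pos=(0,0), heading=0, pen down
REPEAT 6 [
  -- iteration 1/6 --
  PD: pen down
  RT 90: heading 0 -> 270
  LT 163: heading 270 -> 73
  FD 3: (0,0) -> (0.877,2.869) [heading=73, draw]
  -- iteration 2/6 --
  PD: pen down
  RT 90: heading 73 -> 343
  LT 163: heading 343 -> 146
  FD 3: (0.877,2.869) -> (-1.61,4.546) [heading=146, draw]
  -- iteration 3/6 --
  PD: pen down
  RT 90: heading 146 -> 56
  LT 163: heading 56 -> 219
  FD 3: (-1.61,4.546) -> (-3.941,2.659) [heading=219, draw]
  -- iteration 4/6 --
  PD: pen down
  RT 90: heading 219 -> 129
  LT 163: heading 129 -> 292
  FD 3: (-3.941,2.659) -> (-2.818,-0.123) [heading=292, draw]
  -- iteration 5/6 --
  PD: pen down
  RT 90: heading 292 -> 202
  LT 163: heading 202 -> 5
  FD 3: (-2.818,-0.123) -> (0.171,0.138) [heading=5, draw]
  -- iteration 6/6 --
  PD: pen down
  RT 90: heading 5 -> 275
  LT 163: heading 275 -> 78
  FD 3: (0.171,0.138) -> (0.795,3.073) [heading=78, draw]
]
Final: pos=(0.795,3.073), heading=78, 6 segment(s) drawn
Waypoints (7 total):
(0, 0)
(0.877, 2.869)
(-1.61, 4.546)
(-3.941, 2.659)
(-2.818, -0.123)
(0.171, 0.138)
(0.795, 3.073)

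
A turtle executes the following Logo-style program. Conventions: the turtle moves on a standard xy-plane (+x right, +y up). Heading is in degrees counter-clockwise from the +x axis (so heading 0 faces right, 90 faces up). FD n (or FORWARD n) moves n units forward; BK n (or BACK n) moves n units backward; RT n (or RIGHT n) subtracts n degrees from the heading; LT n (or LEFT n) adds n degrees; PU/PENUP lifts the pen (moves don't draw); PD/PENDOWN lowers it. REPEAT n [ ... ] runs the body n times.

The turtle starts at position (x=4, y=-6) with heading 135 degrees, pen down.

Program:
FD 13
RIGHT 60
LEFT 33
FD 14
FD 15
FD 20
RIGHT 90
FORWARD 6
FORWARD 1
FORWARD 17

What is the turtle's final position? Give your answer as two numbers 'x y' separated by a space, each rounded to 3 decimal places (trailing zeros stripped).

Answer: 2.491 57.211

Derivation:
Executing turtle program step by step:
Start: pos=(4,-6), heading=135, pen down
FD 13: (4,-6) -> (-5.192,3.192) [heading=135, draw]
RT 60: heading 135 -> 75
LT 33: heading 75 -> 108
FD 14: (-5.192,3.192) -> (-9.519,16.507) [heading=108, draw]
FD 15: (-9.519,16.507) -> (-14.154,30.773) [heading=108, draw]
FD 20: (-14.154,30.773) -> (-20.334,49.794) [heading=108, draw]
RT 90: heading 108 -> 18
FD 6: (-20.334,49.794) -> (-14.628,51.648) [heading=18, draw]
FD 1: (-14.628,51.648) -> (-13.677,51.957) [heading=18, draw]
FD 17: (-13.677,51.957) -> (2.491,57.211) [heading=18, draw]
Final: pos=(2.491,57.211), heading=18, 7 segment(s) drawn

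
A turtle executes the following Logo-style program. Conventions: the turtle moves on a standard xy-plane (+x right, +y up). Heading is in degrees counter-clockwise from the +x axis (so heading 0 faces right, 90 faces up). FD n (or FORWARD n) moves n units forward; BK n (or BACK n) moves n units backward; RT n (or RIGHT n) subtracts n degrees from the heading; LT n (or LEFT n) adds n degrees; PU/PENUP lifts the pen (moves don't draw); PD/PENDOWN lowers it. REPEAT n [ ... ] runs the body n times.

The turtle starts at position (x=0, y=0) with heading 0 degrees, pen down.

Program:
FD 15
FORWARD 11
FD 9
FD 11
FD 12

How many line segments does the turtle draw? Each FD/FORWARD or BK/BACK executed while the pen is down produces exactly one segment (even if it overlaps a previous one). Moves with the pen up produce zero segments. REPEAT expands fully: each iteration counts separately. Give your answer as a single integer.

Executing turtle program step by step:
Start: pos=(0,0), heading=0, pen down
FD 15: (0,0) -> (15,0) [heading=0, draw]
FD 11: (15,0) -> (26,0) [heading=0, draw]
FD 9: (26,0) -> (35,0) [heading=0, draw]
FD 11: (35,0) -> (46,0) [heading=0, draw]
FD 12: (46,0) -> (58,0) [heading=0, draw]
Final: pos=(58,0), heading=0, 5 segment(s) drawn
Segments drawn: 5

Answer: 5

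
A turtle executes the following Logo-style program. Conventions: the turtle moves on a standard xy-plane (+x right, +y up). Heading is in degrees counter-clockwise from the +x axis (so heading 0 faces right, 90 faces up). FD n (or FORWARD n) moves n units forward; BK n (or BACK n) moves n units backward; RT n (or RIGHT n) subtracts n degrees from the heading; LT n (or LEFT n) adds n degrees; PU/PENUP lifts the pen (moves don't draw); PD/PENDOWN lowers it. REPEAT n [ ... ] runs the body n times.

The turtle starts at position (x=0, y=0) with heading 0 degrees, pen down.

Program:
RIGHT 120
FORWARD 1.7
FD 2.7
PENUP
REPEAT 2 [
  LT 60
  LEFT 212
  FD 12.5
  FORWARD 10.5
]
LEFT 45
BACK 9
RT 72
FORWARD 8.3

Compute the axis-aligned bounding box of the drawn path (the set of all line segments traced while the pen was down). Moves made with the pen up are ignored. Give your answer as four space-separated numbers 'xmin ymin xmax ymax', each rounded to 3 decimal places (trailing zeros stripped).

Answer: -2.2 -3.811 0 0

Derivation:
Executing turtle program step by step:
Start: pos=(0,0), heading=0, pen down
RT 120: heading 0 -> 240
FD 1.7: (0,0) -> (-0.85,-1.472) [heading=240, draw]
FD 2.7: (-0.85,-1.472) -> (-2.2,-3.811) [heading=240, draw]
PU: pen up
REPEAT 2 [
  -- iteration 1/2 --
  LT 60: heading 240 -> 300
  LT 212: heading 300 -> 152
  FD 12.5: (-2.2,-3.811) -> (-13.237,2.058) [heading=152, move]
  FD 10.5: (-13.237,2.058) -> (-22.508,6.987) [heading=152, move]
  -- iteration 2/2 --
  LT 60: heading 152 -> 212
  LT 212: heading 212 -> 64
  FD 12.5: (-22.508,6.987) -> (-17.028,18.222) [heading=64, move]
  FD 10.5: (-17.028,18.222) -> (-12.425,27.66) [heading=64, move]
]
LT 45: heading 64 -> 109
BK 9: (-12.425,27.66) -> (-9.495,19.15) [heading=109, move]
RT 72: heading 109 -> 37
FD 8.3: (-9.495,19.15) -> (-2.866,24.145) [heading=37, move]
Final: pos=(-2.866,24.145), heading=37, 2 segment(s) drawn

Segment endpoints: x in {-2.2, -0.85, 0}, y in {-3.811, -1.472, 0}
xmin=-2.2, ymin=-3.811, xmax=0, ymax=0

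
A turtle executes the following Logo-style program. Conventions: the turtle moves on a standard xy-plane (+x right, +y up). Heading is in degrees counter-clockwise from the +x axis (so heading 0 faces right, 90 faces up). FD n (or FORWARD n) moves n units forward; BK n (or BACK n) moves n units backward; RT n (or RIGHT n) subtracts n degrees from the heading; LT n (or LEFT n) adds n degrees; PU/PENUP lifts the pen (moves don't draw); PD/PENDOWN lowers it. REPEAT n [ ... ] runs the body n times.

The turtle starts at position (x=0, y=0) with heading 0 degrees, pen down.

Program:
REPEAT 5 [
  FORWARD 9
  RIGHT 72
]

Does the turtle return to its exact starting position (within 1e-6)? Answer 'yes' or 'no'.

Answer: yes

Derivation:
Executing turtle program step by step:
Start: pos=(0,0), heading=0, pen down
REPEAT 5 [
  -- iteration 1/5 --
  FD 9: (0,0) -> (9,0) [heading=0, draw]
  RT 72: heading 0 -> 288
  -- iteration 2/5 --
  FD 9: (9,0) -> (11.781,-8.56) [heading=288, draw]
  RT 72: heading 288 -> 216
  -- iteration 3/5 --
  FD 9: (11.781,-8.56) -> (4.5,-13.85) [heading=216, draw]
  RT 72: heading 216 -> 144
  -- iteration 4/5 --
  FD 9: (4.5,-13.85) -> (-2.781,-8.56) [heading=144, draw]
  RT 72: heading 144 -> 72
  -- iteration 5/5 --
  FD 9: (-2.781,-8.56) -> (0,0) [heading=72, draw]
  RT 72: heading 72 -> 0
]
Final: pos=(0,0), heading=0, 5 segment(s) drawn

Start position: (0, 0)
Final position: (0, 0)
Distance = 0; < 1e-6 -> CLOSED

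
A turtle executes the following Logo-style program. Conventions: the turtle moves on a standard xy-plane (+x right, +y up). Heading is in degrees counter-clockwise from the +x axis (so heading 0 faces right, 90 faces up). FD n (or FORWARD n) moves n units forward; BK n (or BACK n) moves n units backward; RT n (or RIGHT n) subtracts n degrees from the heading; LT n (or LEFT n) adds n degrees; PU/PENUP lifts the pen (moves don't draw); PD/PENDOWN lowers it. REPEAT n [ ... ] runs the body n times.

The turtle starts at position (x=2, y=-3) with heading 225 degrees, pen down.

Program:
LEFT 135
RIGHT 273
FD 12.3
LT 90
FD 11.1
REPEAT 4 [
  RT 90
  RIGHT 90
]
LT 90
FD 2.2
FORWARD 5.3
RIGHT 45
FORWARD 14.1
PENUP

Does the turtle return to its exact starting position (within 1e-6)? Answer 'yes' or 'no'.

Answer: no

Derivation:
Executing turtle program step by step:
Start: pos=(2,-3), heading=225, pen down
LT 135: heading 225 -> 0
RT 273: heading 0 -> 87
FD 12.3: (2,-3) -> (2.644,9.283) [heading=87, draw]
LT 90: heading 87 -> 177
FD 11.1: (2.644,9.283) -> (-8.441,9.864) [heading=177, draw]
REPEAT 4 [
  -- iteration 1/4 --
  RT 90: heading 177 -> 87
  RT 90: heading 87 -> 357
  -- iteration 2/4 --
  RT 90: heading 357 -> 267
  RT 90: heading 267 -> 177
  -- iteration 3/4 --
  RT 90: heading 177 -> 87
  RT 90: heading 87 -> 357
  -- iteration 4/4 --
  RT 90: heading 357 -> 267
  RT 90: heading 267 -> 177
]
LT 90: heading 177 -> 267
FD 2.2: (-8.441,9.864) -> (-8.556,7.667) [heading=267, draw]
FD 5.3: (-8.556,7.667) -> (-8.834,2.374) [heading=267, draw]
RT 45: heading 267 -> 222
FD 14.1: (-8.834,2.374) -> (-19.312,-7.06) [heading=222, draw]
PU: pen up
Final: pos=(-19.312,-7.06), heading=222, 5 segment(s) drawn

Start position: (2, -3)
Final position: (-19.312, -7.06)
Distance = 21.695; >= 1e-6 -> NOT closed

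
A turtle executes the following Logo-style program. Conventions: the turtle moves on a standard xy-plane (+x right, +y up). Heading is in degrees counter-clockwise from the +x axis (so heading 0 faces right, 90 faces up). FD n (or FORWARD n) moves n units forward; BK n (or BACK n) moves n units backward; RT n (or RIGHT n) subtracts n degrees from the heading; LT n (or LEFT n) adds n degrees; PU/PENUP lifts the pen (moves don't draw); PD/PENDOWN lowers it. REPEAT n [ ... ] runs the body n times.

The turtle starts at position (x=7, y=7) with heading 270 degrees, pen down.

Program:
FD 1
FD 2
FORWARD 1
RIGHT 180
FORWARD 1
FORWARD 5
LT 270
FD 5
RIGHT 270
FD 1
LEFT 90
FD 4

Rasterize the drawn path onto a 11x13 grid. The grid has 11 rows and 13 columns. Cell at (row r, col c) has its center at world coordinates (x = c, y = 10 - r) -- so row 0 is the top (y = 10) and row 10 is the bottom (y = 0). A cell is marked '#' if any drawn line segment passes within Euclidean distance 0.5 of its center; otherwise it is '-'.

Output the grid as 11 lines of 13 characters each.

Answer: --------#####
-------######
-------#-----
-------#-----
-------#-----
-------#-----
-------#-----
-------#-----
-------------
-------------
-------------

Derivation:
Segment 0: (7,7) -> (7,6)
Segment 1: (7,6) -> (7,4)
Segment 2: (7,4) -> (7,3)
Segment 3: (7,3) -> (7,4)
Segment 4: (7,4) -> (7,9)
Segment 5: (7,9) -> (12,9)
Segment 6: (12,9) -> (12,10)
Segment 7: (12,10) -> (8,10)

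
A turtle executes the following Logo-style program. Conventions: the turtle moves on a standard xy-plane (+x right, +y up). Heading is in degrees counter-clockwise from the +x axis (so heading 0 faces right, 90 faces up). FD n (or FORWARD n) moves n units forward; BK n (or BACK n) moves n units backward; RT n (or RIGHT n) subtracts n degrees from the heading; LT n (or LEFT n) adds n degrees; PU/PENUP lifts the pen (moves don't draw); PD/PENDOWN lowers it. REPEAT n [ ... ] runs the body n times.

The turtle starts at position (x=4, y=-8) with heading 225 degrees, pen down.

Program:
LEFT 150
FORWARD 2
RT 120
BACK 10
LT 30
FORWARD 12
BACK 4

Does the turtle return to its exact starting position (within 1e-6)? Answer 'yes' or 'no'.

Answer: no

Derivation:
Executing turtle program step by step:
Start: pos=(4,-8), heading=225, pen down
LT 150: heading 225 -> 15
FD 2: (4,-8) -> (5.932,-7.482) [heading=15, draw]
RT 120: heading 15 -> 255
BK 10: (5.932,-7.482) -> (8.52,2.177) [heading=255, draw]
LT 30: heading 255 -> 285
FD 12: (8.52,2.177) -> (11.626,-9.414) [heading=285, draw]
BK 4: (11.626,-9.414) -> (10.591,-5.551) [heading=285, draw]
Final: pos=(10.591,-5.551), heading=285, 4 segment(s) drawn

Start position: (4, -8)
Final position: (10.591, -5.551)
Distance = 7.031; >= 1e-6 -> NOT closed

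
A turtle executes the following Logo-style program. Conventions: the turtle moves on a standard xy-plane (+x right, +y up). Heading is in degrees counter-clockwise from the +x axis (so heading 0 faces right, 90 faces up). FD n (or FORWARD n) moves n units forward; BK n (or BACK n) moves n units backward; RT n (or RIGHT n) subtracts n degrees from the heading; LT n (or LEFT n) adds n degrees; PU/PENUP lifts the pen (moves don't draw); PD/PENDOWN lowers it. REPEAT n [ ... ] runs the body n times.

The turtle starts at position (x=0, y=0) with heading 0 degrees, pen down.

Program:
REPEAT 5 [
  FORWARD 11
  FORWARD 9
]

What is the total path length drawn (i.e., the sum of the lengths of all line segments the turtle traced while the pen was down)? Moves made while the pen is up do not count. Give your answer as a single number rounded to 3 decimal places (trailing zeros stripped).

Answer: 100

Derivation:
Executing turtle program step by step:
Start: pos=(0,0), heading=0, pen down
REPEAT 5 [
  -- iteration 1/5 --
  FD 11: (0,0) -> (11,0) [heading=0, draw]
  FD 9: (11,0) -> (20,0) [heading=0, draw]
  -- iteration 2/5 --
  FD 11: (20,0) -> (31,0) [heading=0, draw]
  FD 9: (31,0) -> (40,0) [heading=0, draw]
  -- iteration 3/5 --
  FD 11: (40,0) -> (51,0) [heading=0, draw]
  FD 9: (51,0) -> (60,0) [heading=0, draw]
  -- iteration 4/5 --
  FD 11: (60,0) -> (71,0) [heading=0, draw]
  FD 9: (71,0) -> (80,0) [heading=0, draw]
  -- iteration 5/5 --
  FD 11: (80,0) -> (91,0) [heading=0, draw]
  FD 9: (91,0) -> (100,0) [heading=0, draw]
]
Final: pos=(100,0), heading=0, 10 segment(s) drawn

Segment lengths:
  seg 1: (0,0) -> (11,0), length = 11
  seg 2: (11,0) -> (20,0), length = 9
  seg 3: (20,0) -> (31,0), length = 11
  seg 4: (31,0) -> (40,0), length = 9
  seg 5: (40,0) -> (51,0), length = 11
  seg 6: (51,0) -> (60,0), length = 9
  seg 7: (60,0) -> (71,0), length = 11
  seg 8: (71,0) -> (80,0), length = 9
  seg 9: (80,0) -> (91,0), length = 11
  seg 10: (91,0) -> (100,0), length = 9
Total = 100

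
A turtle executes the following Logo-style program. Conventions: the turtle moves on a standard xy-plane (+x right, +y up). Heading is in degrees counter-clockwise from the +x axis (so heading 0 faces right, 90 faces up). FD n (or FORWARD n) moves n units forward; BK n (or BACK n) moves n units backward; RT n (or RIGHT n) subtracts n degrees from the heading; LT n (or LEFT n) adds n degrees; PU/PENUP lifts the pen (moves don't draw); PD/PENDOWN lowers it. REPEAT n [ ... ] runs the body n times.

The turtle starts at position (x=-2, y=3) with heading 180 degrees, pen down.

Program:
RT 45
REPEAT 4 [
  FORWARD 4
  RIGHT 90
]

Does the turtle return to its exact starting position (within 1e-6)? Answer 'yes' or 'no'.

Executing turtle program step by step:
Start: pos=(-2,3), heading=180, pen down
RT 45: heading 180 -> 135
REPEAT 4 [
  -- iteration 1/4 --
  FD 4: (-2,3) -> (-4.828,5.828) [heading=135, draw]
  RT 90: heading 135 -> 45
  -- iteration 2/4 --
  FD 4: (-4.828,5.828) -> (-2,8.657) [heading=45, draw]
  RT 90: heading 45 -> 315
  -- iteration 3/4 --
  FD 4: (-2,8.657) -> (0.828,5.828) [heading=315, draw]
  RT 90: heading 315 -> 225
  -- iteration 4/4 --
  FD 4: (0.828,5.828) -> (-2,3) [heading=225, draw]
  RT 90: heading 225 -> 135
]
Final: pos=(-2,3), heading=135, 4 segment(s) drawn

Start position: (-2, 3)
Final position: (-2, 3)
Distance = 0; < 1e-6 -> CLOSED

Answer: yes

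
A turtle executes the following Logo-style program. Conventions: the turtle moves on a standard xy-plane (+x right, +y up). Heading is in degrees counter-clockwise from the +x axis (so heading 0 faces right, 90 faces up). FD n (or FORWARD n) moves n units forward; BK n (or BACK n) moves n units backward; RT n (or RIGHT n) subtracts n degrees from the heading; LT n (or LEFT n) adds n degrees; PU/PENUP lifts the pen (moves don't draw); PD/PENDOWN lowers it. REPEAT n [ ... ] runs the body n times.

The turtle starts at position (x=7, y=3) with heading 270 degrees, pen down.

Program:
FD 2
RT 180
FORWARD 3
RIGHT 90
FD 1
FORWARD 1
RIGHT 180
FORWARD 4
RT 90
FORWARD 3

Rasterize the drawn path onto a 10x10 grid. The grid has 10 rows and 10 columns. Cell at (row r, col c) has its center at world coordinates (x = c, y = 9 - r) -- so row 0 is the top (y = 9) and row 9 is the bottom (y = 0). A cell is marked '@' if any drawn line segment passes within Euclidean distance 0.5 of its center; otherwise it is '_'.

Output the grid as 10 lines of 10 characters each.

Answer: __________
__________
_____@____
_____@____
_____@____
_____@@@@@
_______@__
_______@__
_______@__
__________

Derivation:
Segment 0: (7,3) -> (7,1)
Segment 1: (7,1) -> (7,4)
Segment 2: (7,4) -> (8,4)
Segment 3: (8,4) -> (9,4)
Segment 4: (9,4) -> (5,4)
Segment 5: (5,4) -> (5,7)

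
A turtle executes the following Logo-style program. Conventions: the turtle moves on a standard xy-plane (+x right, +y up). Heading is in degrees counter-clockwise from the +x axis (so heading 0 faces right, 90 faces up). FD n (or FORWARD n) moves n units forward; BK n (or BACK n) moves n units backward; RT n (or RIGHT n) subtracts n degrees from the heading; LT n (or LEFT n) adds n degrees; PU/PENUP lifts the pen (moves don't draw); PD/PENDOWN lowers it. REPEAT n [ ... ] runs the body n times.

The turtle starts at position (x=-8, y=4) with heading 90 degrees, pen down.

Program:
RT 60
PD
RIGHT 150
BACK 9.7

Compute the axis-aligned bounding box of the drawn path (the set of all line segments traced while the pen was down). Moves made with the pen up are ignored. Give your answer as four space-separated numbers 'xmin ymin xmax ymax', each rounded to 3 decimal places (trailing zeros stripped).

Answer: -8 4 -3.15 12.4

Derivation:
Executing turtle program step by step:
Start: pos=(-8,4), heading=90, pen down
RT 60: heading 90 -> 30
PD: pen down
RT 150: heading 30 -> 240
BK 9.7: (-8,4) -> (-3.15,12.4) [heading=240, draw]
Final: pos=(-3.15,12.4), heading=240, 1 segment(s) drawn

Segment endpoints: x in {-8, -3.15}, y in {4, 12.4}
xmin=-8, ymin=4, xmax=-3.15, ymax=12.4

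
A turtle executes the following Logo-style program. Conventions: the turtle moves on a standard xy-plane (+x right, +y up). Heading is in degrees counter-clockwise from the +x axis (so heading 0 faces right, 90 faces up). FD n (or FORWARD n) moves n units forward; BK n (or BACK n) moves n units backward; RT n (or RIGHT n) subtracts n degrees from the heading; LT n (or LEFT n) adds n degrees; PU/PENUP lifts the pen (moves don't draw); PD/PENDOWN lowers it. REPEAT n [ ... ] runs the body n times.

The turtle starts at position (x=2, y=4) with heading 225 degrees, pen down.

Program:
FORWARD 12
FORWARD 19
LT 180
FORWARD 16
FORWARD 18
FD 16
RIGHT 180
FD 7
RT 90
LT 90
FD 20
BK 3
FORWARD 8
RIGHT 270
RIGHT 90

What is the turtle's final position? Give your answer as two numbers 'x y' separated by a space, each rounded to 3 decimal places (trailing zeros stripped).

Executing turtle program step by step:
Start: pos=(2,4), heading=225, pen down
FD 12: (2,4) -> (-6.485,-4.485) [heading=225, draw]
FD 19: (-6.485,-4.485) -> (-19.92,-17.92) [heading=225, draw]
LT 180: heading 225 -> 45
FD 16: (-19.92,-17.92) -> (-8.607,-6.607) [heading=45, draw]
FD 18: (-8.607,-6.607) -> (4.121,6.121) [heading=45, draw]
FD 16: (4.121,6.121) -> (15.435,17.435) [heading=45, draw]
RT 180: heading 45 -> 225
FD 7: (15.435,17.435) -> (10.485,12.485) [heading=225, draw]
RT 90: heading 225 -> 135
LT 90: heading 135 -> 225
FD 20: (10.485,12.485) -> (-3.657,-1.657) [heading=225, draw]
BK 3: (-3.657,-1.657) -> (-1.536,0.464) [heading=225, draw]
FD 8: (-1.536,0.464) -> (-7.192,-5.192) [heading=225, draw]
RT 270: heading 225 -> 315
RT 90: heading 315 -> 225
Final: pos=(-7.192,-5.192), heading=225, 9 segment(s) drawn

Answer: -7.192 -5.192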